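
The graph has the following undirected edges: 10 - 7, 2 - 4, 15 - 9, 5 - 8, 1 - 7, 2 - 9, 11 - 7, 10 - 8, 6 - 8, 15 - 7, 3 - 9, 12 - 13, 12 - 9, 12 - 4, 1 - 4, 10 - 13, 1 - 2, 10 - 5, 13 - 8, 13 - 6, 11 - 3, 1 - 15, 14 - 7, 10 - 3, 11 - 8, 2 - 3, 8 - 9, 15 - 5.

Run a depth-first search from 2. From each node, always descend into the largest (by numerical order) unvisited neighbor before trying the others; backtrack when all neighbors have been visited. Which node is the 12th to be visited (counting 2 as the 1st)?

Visit 2
2 → 9
9 → 15
15 → 7
7 → 14
7 → 11
11 → 8
8 → 13
13 → 12
12 → 4
4 → 1
13 → 10
10 → 5
10 → 3
13 → 6

Visit order: 2, 9, 15, 7, 14, 11, 8, 13, 12, 4, 1, 10, 5, 3, 6

10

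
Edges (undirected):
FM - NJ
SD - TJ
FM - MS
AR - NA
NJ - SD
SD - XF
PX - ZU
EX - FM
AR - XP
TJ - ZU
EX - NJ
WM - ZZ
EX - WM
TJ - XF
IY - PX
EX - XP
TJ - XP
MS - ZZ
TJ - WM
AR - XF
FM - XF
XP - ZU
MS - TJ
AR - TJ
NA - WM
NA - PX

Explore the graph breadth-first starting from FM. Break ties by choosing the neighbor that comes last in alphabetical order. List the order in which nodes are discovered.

Visit FM; enqueue XF, NJ, MS, EX → queue [XF, NJ, MS, EX]
Visit XF; enqueue TJ, SD, AR → queue [NJ, MS, EX, TJ, SD, AR]
Visit NJ → queue [MS, EX, TJ, SD, AR]
Visit MS; enqueue ZZ → queue [EX, TJ, SD, AR, ZZ]
Visit EX; enqueue XP, WM → queue [TJ, SD, AR, ZZ, XP, WM]
Visit TJ; enqueue ZU → queue [SD, AR, ZZ, XP, WM, ZU]
Visit SD → queue [AR, ZZ, XP, WM, ZU]
Visit AR; enqueue NA → queue [ZZ, XP, WM, ZU, NA]
Visit ZZ → queue [XP, WM, ZU, NA]
Visit XP → queue [WM, ZU, NA]
Visit WM → queue [ZU, NA]
Visit ZU; enqueue PX → queue [NA, PX]
Visit NA → queue [PX]
Visit PX; enqueue IY → queue [IY]
Visit IY → queue []

FM, XF, NJ, MS, EX, TJ, SD, AR, ZZ, XP, WM, ZU, NA, PX, IY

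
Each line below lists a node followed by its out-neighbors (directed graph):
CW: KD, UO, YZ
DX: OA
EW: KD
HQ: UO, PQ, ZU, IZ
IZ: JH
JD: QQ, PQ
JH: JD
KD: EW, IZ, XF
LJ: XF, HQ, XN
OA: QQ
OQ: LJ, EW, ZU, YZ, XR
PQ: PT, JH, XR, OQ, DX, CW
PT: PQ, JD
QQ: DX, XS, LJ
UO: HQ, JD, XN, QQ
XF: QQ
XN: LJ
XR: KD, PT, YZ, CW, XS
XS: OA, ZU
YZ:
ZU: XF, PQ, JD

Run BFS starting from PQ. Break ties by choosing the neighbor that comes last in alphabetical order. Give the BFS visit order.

Visit PQ; enqueue XR, PT, OQ, JH, DX, CW → queue [XR, PT, OQ, JH, DX, CW]
Visit XR; enqueue YZ, XS, KD → queue [PT, OQ, JH, DX, CW, YZ, XS, KD]
Visit PT; enqueue JD → queue [OQ, JH, DX, CW, YZ, XS, KD, JD]
Visit OQ; enqueue ZU, LJ, EW → queue [JH, DX, CW, YZ, XS, KD, JD, ZU, LJ, EW]
Visit JH → queue [DX, CW, YZ, XS, KD, JD, ZU, LJ, EW]
Visit DX; enqueue OA → queue [CW, YZ, XS, KD, JD, ZU, LJ, EW, OA]
Visit CW; enqueue UO → queue [YZ, XS, KD, JD, ZU, LJ, EW, OA, UO]
Visit YZ → queue [XS, KD, JD, ZU, LJ, EW, OA, UO]
Visit XS → queue [KD, JD, ZU, LJ, EW, OA, UO]
Visit KD; enqueue XF, IZ → queue [JD, ZU, LJ, EW, OA, UO, XF, IZ]
Visit JD; enqueue QQ → queue [ZU, LJ, EW, OA, UO, XF, IZ, QQ]
Visit ZU → queue [LJ, EW, OA, UO, XF, IZ, QQ]
Visit LJ; enqueue XN, HQ → queue [EW, OA, UO, XF, IZ, QQ, XN, HQ]
Visit EW → queue [OA, UO, XF, IZ, QQ, XN, HQ]
Visit OA → queue [UO, XF, IZ, QQ, XN, HQ]
Visit UO → queue [XF, IZ, QQ, XN, HQ]
Visit XF → queue [IZ, QQ, XN, HQ]
Visit IZ → queue [QQ, XN, HQ]
Visit QQ → queue [XN, HQ]
Visit XN → queue [HQ]
Visit HQ → queue []

PQ -> XR -> PT -> OQ -> JH -> DX -> CW -> YZ -> XS -> KD -> JD -> ZU -> LJ -> EW -> OA -> UO -> XF -> IZ -> QQ -> XN -> HQ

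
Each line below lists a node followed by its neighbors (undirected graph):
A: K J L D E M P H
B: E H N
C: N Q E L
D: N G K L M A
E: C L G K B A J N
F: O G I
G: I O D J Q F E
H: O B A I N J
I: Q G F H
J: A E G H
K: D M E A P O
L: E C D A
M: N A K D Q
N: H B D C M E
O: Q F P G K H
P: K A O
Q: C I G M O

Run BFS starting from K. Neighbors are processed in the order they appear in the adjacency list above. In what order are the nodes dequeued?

Visit K; enqueue D, M, E, A, P, O → queue [D, M, E, A, P, O]
Visit D; enqueue N, G, L → queue [M, E, A, P, O, N, G, L]
Visit M; enqueue Q → queue [E, A, P, O, N, G, L, Q]
Visit E; enqueue C, B, J → queue [A, P, O, N, G, L, Q, C, B, J]
Visit A; enqueue H → queue [P, O, N, G, L, Q, C, B, J, H]
Visit P → queue [O, N, G, L, Q, C, B, J, H]
Visit O; enqueue F → queue [N, G, L, Q, C, B, J, H, F]
Visit N → queue [G, L, Q, C, B, J, H, F]
Visit G; enqueue I → queue [L, Q, C, B, J, H, F, I]
Visit L → queue [Q, C, B, J, H, F, I]
Visit Q → queue [C, B, J, H, F, I]
Visit C → queue [B, J, H, F, I]
Visit B → queue [J, H, F, I]
Visit J → queue [H, F, I]
Visit H → queue [F, I]
Visit F → queue [I]
Visit I → queue []

K D M E A P O N G L Q C B J H F I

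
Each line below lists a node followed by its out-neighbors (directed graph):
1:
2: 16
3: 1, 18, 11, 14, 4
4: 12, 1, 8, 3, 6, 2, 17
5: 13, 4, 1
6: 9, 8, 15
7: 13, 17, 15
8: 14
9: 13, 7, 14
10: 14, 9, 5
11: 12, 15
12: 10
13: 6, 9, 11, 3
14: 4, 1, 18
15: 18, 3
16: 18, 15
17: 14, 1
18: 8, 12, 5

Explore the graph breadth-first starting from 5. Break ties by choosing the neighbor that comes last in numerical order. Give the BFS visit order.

Visit 5; enqueue 13, 4, 1 → queue [13, 4, 1]
Visit 13; enqueue 11, 9, 6, 3 → queue [4, 1, 11, 9, 6, 3]
Visit 4; enqueue 17, 12, 8, 2 → queue [1, 11, 9, 6, 3, 17, 12, 8, 2]
Visit 1 → queue [11, 9, 6, 3, 17, 12, 8, 2]
Visit 11; enqueue 15 → queue [9, 6, 3, 17, 12, 8, 2, 15]
Visit 9; enqueue 14, 7 → queue [6, 3, 17, 12, 8, 2, 15, 14, 7]
Visit 6 → queue [3, 17, 12, 8, 2, 15, 14, 7]
Visit 3; enqueue 18 → queue [17, 12, 8, 2, 15, 14, 7, 18]
Visit 17 → queue [12, 8, 2, 15, 14, 7, 18]
Visit 12; enqueue 10 → queue [8, 2, 15, 14, 7, 18, 10]
Visit 8 → queue [2, 15, 14, 7, 18, 10]
Visit 2; enqueue 16 → queue [15, 14, 7, 18, 10, 16]
Visit 15 → queue [14, 7, 18, 10, 16]
Visit 14 → queue [7, 18, 10, 16]
Visit 7 → queue [18, 10, 16]
Visit 18 → queue [10, 16]
Visit 10 → queue [16]
Visit 16 → queue []

5, 13, 4, 1, 11, 9, 6, 3, 17, 12, 8, 2, 15, 14, 7, 18, 10, 16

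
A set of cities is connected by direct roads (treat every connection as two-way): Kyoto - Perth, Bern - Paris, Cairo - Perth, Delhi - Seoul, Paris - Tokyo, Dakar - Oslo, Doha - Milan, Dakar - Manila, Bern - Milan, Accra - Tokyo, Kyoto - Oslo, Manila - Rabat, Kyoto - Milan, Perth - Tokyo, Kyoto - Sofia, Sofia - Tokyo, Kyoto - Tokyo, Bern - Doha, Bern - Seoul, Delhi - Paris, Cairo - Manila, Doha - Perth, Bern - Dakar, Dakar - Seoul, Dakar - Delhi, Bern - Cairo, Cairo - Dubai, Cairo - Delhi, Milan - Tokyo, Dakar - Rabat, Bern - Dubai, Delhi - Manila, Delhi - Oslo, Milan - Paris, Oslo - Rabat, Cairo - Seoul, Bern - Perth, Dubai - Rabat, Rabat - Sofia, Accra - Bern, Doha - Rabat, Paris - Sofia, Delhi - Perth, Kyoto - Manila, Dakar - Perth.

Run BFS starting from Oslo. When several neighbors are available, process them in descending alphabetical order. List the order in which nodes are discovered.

Oslo, Rabat, Kyoto, Delhi, Dakar, Sofia, Manila, Dubai, Doha, Tokyo, Perth, Milan, Seoul, Paris, Cairo, Bern, Accra

Visit Oslo; enqueue Rabat, Kyoto, Delhi, Dakar → queue [Rabat, Kyoto, Delhi, Dakar]
Visit Rabat; enqueue Sofia, Manila, Dubai, Doha → queue [Kyoto, Delhi, Dakar, Sofia, Manila, Dubai, Doha]
Visit Kyoto; enqueue Tokyo, Perth, Milan → queue [Delhi, Dakar, Sofia, Manila, Dubai, Doha, Tokyo, Perth, Milan]
Visit Delhi; enqueue Seoul, Paris, Cairo → queue [Dakar, Sofia, Manila, Dubai, Doha, Tokyo, Perth, Milan, Seoul, Paris, Cairo]
Visit Dakar; enqueue Bern → queue [Sofia, Manila, Dubai, Doha, Tokyo, Perth, Milan, Seoul, Paris, Cairo, Bern]
Visit Sofia → queue [Manila, Dubai, Doha, Tokyo, Perth, Milan, Seoul, Paris, Cairo, Bern]
Visit Manila → queue [Dubai, Doha, Tokyo, Perth, Milan, Seoul, Paris, Cairo, Bern]
Visit Dubai → queue [Doha, Tokyo, Perth, Milan, Seoul, Paris, Cairo, Bern]
Visit Doha → queue [Tokyo, Perth, Milan, Seoul, Paris, Cairo, Bern]
Visit Tokyo; enqueue Accra → queue [Perth, Milan, Seoul, Paris, Cairo, Bern, Accra]
Visit Perth → queue [Milan, Seoul, Paris, Cairo, Bern, Accra]
Visit Milan → queue [Seoul, Paris, Cairo, Bern, Accra]
Visit Seoul → queue [Paris, Cairo, Bern, Accra]
Visit Paris → queue [Cairo, Bern, Accra]
Visit Cairo → queue [Bern, Accra]
Visit Bern → queue [Accra]
Visit Accra → queue []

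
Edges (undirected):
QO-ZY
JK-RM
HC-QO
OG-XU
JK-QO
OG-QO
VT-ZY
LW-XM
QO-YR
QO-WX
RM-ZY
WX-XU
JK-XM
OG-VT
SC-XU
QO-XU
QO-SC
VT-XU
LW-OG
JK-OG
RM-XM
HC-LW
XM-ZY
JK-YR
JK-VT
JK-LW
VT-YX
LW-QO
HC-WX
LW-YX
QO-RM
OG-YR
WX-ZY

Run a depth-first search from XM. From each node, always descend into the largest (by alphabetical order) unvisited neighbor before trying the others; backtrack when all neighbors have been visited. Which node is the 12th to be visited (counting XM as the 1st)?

Visit XM
XM → ZY
ZY → WX
WX → XU
XU → VT
VT → YX
YX → LW
LW → QO
QO → YR
YR → OG
OG → JK
JK → RM
QO → SC
QO → HC

Visit order: XM, ZY, WX, XU, VT, YX, LW, QO, YR, OG, JK, RM, SC, HC

RM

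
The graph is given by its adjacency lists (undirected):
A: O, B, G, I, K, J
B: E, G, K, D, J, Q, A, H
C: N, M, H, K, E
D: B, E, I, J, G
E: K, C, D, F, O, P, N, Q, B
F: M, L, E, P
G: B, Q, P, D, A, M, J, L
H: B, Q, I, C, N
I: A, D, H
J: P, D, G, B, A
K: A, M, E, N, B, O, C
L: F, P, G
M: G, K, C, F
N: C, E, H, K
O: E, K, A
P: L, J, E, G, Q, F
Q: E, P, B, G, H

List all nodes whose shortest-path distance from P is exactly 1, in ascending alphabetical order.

Level 0: P
Level 1: E, F, G, J, L, Q
Level 2: A, B, C, D, H, K, M, N, O
Level 3: I

E, F, G, J, L, Q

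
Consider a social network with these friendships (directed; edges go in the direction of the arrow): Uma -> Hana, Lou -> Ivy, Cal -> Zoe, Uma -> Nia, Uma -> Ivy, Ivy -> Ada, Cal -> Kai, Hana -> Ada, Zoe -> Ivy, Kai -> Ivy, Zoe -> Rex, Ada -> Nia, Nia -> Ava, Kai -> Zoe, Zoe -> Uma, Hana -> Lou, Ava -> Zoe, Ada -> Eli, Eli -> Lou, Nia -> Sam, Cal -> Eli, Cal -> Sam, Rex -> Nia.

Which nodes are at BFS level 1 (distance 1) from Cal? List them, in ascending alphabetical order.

Eli, Kai, Sam, Zoe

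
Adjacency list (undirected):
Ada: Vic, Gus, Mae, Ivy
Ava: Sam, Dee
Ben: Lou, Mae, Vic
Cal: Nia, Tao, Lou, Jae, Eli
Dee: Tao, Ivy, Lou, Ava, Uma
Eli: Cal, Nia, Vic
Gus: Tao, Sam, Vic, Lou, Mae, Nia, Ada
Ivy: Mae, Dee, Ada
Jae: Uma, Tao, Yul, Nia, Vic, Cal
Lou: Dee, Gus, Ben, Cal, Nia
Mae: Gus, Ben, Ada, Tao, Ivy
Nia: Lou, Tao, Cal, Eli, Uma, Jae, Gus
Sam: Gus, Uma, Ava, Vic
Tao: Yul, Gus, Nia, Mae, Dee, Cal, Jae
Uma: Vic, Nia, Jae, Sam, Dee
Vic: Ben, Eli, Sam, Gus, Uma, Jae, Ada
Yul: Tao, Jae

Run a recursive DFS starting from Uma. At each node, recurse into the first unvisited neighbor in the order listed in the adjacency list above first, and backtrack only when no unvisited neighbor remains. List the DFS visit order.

Uma Vic Ben Lou Dee Tao Yul Jae Nia Cal Eli Gus Sam Ava Mae Ada Ivy

Visit Uma
Uma → Vic
Vic → Ben
Ben → Lou
Lou → Dee
Dee → Tao
Tao → Yul
Yul → Jae
Jae → Nia
Nia → Cal
Cal → Eli
Nia → Gus
Gus → Sam
Sam → Ava
Gus → Mae
Mae → Ada
Ada → Ivy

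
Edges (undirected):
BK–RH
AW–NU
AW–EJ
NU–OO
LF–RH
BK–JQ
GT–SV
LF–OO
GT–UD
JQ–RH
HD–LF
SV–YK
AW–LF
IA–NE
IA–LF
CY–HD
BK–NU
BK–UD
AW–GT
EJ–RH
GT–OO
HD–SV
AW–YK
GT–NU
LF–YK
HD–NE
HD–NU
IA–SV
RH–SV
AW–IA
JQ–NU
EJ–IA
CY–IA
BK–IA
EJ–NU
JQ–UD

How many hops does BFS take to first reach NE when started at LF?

Level 0: LF
Level 1: AW, HD, IA, OO, RH, YK
Level 2: BK, CY, EJ, GT, JQ, NE, NU, SV
Level 3: UD
NE first appears at level 2.

2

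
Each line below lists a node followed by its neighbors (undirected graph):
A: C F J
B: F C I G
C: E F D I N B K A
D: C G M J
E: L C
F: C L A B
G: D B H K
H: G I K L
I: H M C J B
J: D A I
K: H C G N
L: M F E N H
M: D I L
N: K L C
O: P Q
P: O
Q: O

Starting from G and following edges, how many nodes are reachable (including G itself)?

BFS from G visits: G, B, D, H, K, C, F, I, J, M, L, N, A, E
Reachable nodes: 14 of 17 total.

14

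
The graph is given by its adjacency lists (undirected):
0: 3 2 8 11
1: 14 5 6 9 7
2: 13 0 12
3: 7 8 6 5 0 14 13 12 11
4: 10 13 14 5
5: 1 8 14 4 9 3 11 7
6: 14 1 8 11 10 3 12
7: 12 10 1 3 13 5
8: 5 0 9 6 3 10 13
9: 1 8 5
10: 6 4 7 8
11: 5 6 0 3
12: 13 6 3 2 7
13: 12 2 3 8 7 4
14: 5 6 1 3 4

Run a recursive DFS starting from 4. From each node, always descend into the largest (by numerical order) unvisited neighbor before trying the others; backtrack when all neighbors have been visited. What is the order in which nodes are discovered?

Visit 4
4 → 14
14 → 6
6 → 12
12 → 13
13 → 8
8 → 10
10 → 7
7 → 5
5 → 11
11 → 3
3 → 0
0 → 2
5 → 9
9 → 1

4 14 6 12 13 8 10 7 5 11 3 0 2 9 1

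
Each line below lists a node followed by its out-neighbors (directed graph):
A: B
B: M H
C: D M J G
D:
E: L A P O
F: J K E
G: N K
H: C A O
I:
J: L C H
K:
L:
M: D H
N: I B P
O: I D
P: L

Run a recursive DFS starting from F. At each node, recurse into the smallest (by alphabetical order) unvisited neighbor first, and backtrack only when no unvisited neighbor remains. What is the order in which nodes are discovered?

F, E, A, B, H, C, D, G, K, N, I, P, L, J, M, O

Visit F
F → E
E → A
A → B
B → H
H → C
C → D
C → G
G → K
G → N
N → I
N → P
P → L
C → J
C → M
H → O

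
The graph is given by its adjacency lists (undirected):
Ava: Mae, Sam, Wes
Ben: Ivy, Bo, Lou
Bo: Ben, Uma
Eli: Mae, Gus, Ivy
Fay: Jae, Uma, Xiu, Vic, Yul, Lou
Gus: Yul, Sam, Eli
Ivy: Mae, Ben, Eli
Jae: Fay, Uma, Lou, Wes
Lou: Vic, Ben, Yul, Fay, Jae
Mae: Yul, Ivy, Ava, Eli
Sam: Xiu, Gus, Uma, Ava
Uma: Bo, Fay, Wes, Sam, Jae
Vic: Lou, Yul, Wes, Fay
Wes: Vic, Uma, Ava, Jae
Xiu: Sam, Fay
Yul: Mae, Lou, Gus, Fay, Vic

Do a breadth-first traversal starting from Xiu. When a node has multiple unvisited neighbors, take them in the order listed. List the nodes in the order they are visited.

Xiu, Sam, Fay, Gus, Uma, Ava, Jae, Vic, Yul, Lou, Eli, Bo, Wes, Mae, Ben, Ivy

Visit Xiu; enqueue Sam, Fay → queue [Sam, Fay]
Visit Sam; enqueue Gus, Uma, Ava → queue [Fay, Gus, Uma, Ava]
Visit Fay; enqueue Jae, Vic, Yul, Lou → queue [Gus, Uma, Ava, Jae, Vic, Yul, Lou]
Visit Gus; enqueue Eli → queue [Uma, Ava, Jae, Vic, Yul, Lou, Eli]
Visit Uma; enqueue Bo, Wes → queue [Ava, Jae, Vic, Yul, Lou, Eli, Bo, Wes]
Visit Ava; enqueue Mae → queue [Jae, Vic, Yul, Lou, Eli, Bo, Wes, Mae]
Visit Jae → queue [Vic, Yul, Lou, Eli, Bo, Wes, Mae]
Visit Vic → queue [Yul, Lou, Eli, Bo, Wes, Mae]
Visit Yul → queue [Lou, Eli, Bo, Wes, Mae]
Visit Lou; enqueue Ben → queue [Eli, Bo, Wes, Mae, Ben]
Visit Eli; enqueue Ivy → queue [Bo, Wes, Mae, Ben, Ivy]
Visit Bo → queue [Wes, Mae, Ben, Ivy]
Visit Wes → queue [Mae, Ben, Ivy]
Visit Mae → queue [Ben, Ivy]
Visit Ben → queue [Ivy]
Visit Ivy → queue []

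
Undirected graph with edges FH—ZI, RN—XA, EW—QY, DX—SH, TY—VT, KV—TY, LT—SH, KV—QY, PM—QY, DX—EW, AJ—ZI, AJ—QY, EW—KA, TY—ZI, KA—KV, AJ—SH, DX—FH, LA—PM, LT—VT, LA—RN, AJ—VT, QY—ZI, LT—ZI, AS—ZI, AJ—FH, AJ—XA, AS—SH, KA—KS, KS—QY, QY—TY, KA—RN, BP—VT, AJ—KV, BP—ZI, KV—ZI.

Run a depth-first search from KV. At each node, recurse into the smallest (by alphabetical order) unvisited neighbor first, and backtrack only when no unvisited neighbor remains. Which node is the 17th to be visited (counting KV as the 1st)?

Visit KV
KV → AJ
AJ → FH
FH → DX
DX → EW
EW → KA
KA → KS
KS → QY
QY → PM
PM → LA
LA → RN
RN → XA
QY → TY
TY → VT
VT → BP
BP → ZI
ZI → AS
AS → SH
SH → LT

Visit order: KV, AJ, FH, DX, EW, KA, KS, QY, PM, LA, RN, XA, TY, VT, BP, ZI, AS, SH, LT

AS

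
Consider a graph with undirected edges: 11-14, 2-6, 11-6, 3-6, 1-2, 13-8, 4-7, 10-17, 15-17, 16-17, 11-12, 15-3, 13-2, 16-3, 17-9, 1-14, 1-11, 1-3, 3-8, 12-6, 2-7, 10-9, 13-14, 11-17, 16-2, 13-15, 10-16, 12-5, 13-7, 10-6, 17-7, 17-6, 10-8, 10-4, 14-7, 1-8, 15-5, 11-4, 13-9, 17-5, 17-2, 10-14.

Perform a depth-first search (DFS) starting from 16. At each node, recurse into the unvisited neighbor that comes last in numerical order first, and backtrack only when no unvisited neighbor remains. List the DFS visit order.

16 → 17 → 15 → 13 → 14 → 11 → 12 → 6 → 10 → 9 → 8 → 3 → 1 → 2 → 7 → 4 → 5

Visit 16
16 → 17
17 → 15
15 → 13
13 → 14
14 → 11
11 → 12
12 → 6
6 → 10
10 → 9
10 → 8
8 → 3
3 → 1
1 → 2
2 → 7
7 → 4
12 → 5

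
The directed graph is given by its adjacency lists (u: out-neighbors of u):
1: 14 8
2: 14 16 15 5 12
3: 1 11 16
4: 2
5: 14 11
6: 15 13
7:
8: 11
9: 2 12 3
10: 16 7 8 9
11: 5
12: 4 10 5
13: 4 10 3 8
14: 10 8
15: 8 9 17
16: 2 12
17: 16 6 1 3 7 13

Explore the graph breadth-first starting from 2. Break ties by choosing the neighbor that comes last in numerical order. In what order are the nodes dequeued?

2 → 16 → 15 → 14 → 12 → 5 → 17 → 9 → 8 → 10 → 4 → 11 → 13 → 7 → 6 → 3 → 1

Visit 2; enqueue 16, 15, 14, 12, 5 → queue [16, 15, 14, 12, 5]
Visit 16 → queue [15, 14, 12, 5]
Visit 15; enqueue 17, 9, 8 → queue [14, 12, 5, 17, 9, 8]
Visit 14; enqueue 10 → queue [12, 5, 17, 9, 8, 10]
Visit 12; enqueue 4 → queue [5, 17, 9, 8, 10, 4]
Visit 5; enqueue 11 → queue [17, 9, 8, 10, 4, 11]
Visit 17; enqueue 13, 7, 6, 3, 1 → queue [9, 8, 10, 4, 11, 13, 7, 6, 3, 1]
Visit 9 → queue [8, 10, 4, 11, 13, 7, 6, 3, 1]
Visit 8 → queue [10, 4, 11, 13, 7, 6, 3, 1]
Visit 10 → queue [4, 11, 13, 7, 6, 3, 1]
Visit 4 → queue [11, 13, 7, 6, 3, 1]
Visit 11 → queue [13, 7, 6, 3, 1]
Visit 13 → queue [7, 6, 3, 1]
Visit 7 → queue [6, 3, 1]
Visit 6 → queue [3, 1]
Visit 3 → queue [1]
Visit 1 → queue []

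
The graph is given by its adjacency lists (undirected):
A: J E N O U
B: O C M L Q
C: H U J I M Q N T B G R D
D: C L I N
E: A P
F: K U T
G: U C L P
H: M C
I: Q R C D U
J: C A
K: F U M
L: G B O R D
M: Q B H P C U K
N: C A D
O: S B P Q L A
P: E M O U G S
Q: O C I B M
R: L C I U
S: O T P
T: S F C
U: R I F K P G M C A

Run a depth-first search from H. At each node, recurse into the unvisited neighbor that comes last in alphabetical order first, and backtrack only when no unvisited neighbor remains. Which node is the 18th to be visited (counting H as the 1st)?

Visit H
H → M
M → U
U → R
R → L
L → O
O → S
S → T
T → F
F → K
T → C
C → Q
Q → I
I → D
D → N
N → A
A → J
A → E
E → P
P → G
Q → B

Visit order: H, M, U, R, L, O, S, T, F, K, C, Q, I, D, N, A, J, E, P, G, B

E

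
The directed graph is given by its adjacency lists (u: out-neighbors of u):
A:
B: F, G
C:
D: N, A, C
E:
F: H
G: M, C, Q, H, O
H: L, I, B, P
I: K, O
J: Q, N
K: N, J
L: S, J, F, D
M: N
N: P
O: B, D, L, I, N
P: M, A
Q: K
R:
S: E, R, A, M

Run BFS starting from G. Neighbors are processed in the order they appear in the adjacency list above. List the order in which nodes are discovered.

Visit G; enqueue M, C, Q, H, O → queue [M, C, Q, H, O]
Visit M; enqueue N → queue [C, Q, H, O, N]
Visit C → queue [Q, H, O, N]
Visit Q; enqueue K → queue [H, O, N, K]
Visit H; enqueue L, I, B, P → queue [O, N, K, L, I, B, P]
Visit O; enqueue D → queue [N, K, L, I, B, P, D]
Visit N → queue [K, L, I, B, P, D]
Visit K; enqueue J → queue [L, I, B, P, D, J]
Visit L; enqueue S, F → queue [I, B, P, D, J, S, F]
Visit I → queue [B, P, D, J, S, F]
Visit B → queue [P, D, J, S, F]
Visit P; enqueue A → queue [D, J, S, F, A]
Visit D → queue [J, S, F, A]
Visit J → queue [S, F, A]
Visit S; enqueue E, R → queue [F, A, E, R]
Visit F → queue [A, E, R]
Visit A → queue [E, R]
Visit E → queue [R]
Visit R → queue []

G, M, C, Q, H, O, N, K, L, I, B, P, D, J, S, F, A, E, R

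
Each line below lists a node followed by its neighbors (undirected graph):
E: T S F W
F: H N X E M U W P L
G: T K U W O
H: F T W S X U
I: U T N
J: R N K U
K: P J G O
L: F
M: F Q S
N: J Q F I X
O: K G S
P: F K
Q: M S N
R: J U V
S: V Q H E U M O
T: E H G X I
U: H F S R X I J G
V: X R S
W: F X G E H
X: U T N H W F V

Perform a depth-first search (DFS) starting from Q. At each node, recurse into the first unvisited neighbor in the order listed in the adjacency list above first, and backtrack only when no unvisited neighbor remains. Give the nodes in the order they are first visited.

Visit Q
Q → M
M → F
F → H
H → T
T → E
E → S
S → V
V → X
X → U
U → R
R → J
J → N
N → I
J → K
K → P
K → G
G → W
G → O
F → L

Q, M, F, H, T, E, S, V, X, U, R, J, N, I, K, P, G, W, O, L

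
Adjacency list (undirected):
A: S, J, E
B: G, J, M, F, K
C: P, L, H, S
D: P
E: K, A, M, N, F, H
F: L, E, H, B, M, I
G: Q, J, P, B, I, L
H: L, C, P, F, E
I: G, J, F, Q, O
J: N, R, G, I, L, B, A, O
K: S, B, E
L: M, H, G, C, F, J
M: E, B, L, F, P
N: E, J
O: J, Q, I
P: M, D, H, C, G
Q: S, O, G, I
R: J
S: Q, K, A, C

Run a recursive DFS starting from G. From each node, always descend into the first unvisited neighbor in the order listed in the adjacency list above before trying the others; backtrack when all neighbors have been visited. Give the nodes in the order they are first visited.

G Q S K B J N E A M L H C P D F I O R

Visit G
G → Q
Q → S
S → K
K → B
B → J
J → N
N → E
E → A
E → M
M → L
L → H
H → C
C → P
P → D
H → F
F → I
I → O
J → R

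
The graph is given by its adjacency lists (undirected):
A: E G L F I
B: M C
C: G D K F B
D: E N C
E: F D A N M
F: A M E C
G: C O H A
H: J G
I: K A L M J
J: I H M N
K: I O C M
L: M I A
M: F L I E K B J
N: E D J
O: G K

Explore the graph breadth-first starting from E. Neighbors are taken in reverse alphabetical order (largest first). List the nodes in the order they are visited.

Visit E; enqueue N, M, F, D, A → queue [N, M, F, D, A]
Visit N; enqueue J → queue [M, F, D, A, J]
Visit M; enqueue L, K, I, B → queue [F, D, A, J, L, K, I, B]
Visit F; enqueue C → queue [D, A, J, L, K, I, B, C]
Visit D → queue [A, J, L, K, I, B, C]
Visit A; enqueue G → queue [J, L, K, I, B, C, G]
Visit J; enqueue H → queue [L, K, I, B, C, G, H]
Visit L → queue [K, I, B, C, G, H]
Visit K; enqueue O → queue [I, B, C, G, H, O]
Visit I → queue [B, C, G, H, O]
Visit B → queue [C, G, H, O]
Visit C → queue [G, H, O]
Visit G → queue [H, O]
Visit H → queue [O]
Visit O → queue []

E, N, M, F, D, A, J, L, K, I, B, C, G, H, O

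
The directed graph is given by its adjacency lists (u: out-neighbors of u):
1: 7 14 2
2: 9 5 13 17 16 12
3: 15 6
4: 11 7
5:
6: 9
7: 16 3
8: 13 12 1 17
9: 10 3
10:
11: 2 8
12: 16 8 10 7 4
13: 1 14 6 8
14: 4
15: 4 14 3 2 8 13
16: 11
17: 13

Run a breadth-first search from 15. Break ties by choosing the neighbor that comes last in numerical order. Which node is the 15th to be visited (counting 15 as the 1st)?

9

Visit 15; enqueue 14, 13, 8, 4, 3, 2 → queue [14, 13, 8, 4, 3, 2]
Visit 14 → queue [13, 8, 4, 3, 2]
Visit 13; enqueue 6, 1 → queue [8, 4, 3, 2, 6, 1]
Visit 8; enqueue 17, 12 → queue [4, 3, 2, 6, 1, 17, 12]
Visit 4; enqueue 11, 7 → queue [3, 2, 6, 1, 17, 12, 11, 7]
Visit 3 → queue [2, 6, 1, 17, 12, 11, 7]
Visit 2; enqueue 16, 9, 5 → queue [6, 1, 17, 12, 11, 7, 16, 9, 5]
Visit 6 → queue [1, 17, 12, 11, 7, 16, 9, 5]
Visit 1 → queue [17, 12, 11, 7, 16, 9, 5]
Visit 17 → queue [12, 11, 7, 16, 9, 5]
Visit 12; enqueue 10 → queue [11, 7, 16, 9, 5, 10]
Visit 11 → queue [7, 16, 9, 5, 10]
Visit 7 → queue [16, 9, 5, 10]
Visit 16 → queue [9, 5, 10]
Visit 9 → queue [5, 10]
Visit 5 → queue [10]
Visit 10 → queue []

Visit order: 15, 14, 13, 8, 4, 3, 2, 6, 1, 17, 12, 11, 7, 16, 9, 5, 10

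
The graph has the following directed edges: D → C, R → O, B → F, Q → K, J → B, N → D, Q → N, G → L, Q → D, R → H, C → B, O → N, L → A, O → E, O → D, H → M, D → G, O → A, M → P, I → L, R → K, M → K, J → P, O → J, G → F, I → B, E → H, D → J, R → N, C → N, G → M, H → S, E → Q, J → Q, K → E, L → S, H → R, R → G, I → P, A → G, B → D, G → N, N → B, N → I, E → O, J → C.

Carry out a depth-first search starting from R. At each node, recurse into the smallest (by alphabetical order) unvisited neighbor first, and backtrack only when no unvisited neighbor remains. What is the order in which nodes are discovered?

Visit R
R → G
G → F
G → L
L → A
L → S
G → M
M → K
K → E
E → H
E → O
O → D
D → C
C → B
C → N
N → I
I → P
D → J
J → Q

R → G → F → L → A → S → M → K → E → H → O → D → C → B → N → I → P → J → Q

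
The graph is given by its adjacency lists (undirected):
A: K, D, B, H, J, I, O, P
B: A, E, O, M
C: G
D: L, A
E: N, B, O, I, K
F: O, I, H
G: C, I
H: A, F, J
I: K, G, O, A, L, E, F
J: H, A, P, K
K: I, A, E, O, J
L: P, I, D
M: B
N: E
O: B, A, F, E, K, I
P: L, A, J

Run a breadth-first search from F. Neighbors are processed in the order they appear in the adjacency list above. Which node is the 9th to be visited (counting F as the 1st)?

Visit F; enqueue O, I, H → queue [O, I, H]
Visit O; enqueue B, A, E, K → queue [I, H, B, A, E, K]
Visit I; enqueue G, L → queue [H, B, A, E, K, G, L]
Visit H; enqueue J → queue [B, A, E, K, G, L, J]
Visit B; enqueue M → queue [A, E, K, G, L, J, M]
Visit A; enqueue D, P → queue [E, K, G, L, J, M, D, P]
Visit E; enqueue N → queue [K, G, L, J, M, D, P, N]
Visit K → queue [G, L, J, M, D, P, N]
Visit G; enqueue C → queue [L, J, M, D, P, N, C]
Visit L → queue [J, M, D, P, N, C]
Visit J → queue [M, D, P, N, C]
Visit M → queue [D, P, N, C]
Visit D → queue [P, N, C]
Visit P → queue [N, C]
Visit N → queue [C]
Visit C → queue []

Visit order: F, O, I, H, B, A, E, K, G, L, J, M, D, P, N, C

G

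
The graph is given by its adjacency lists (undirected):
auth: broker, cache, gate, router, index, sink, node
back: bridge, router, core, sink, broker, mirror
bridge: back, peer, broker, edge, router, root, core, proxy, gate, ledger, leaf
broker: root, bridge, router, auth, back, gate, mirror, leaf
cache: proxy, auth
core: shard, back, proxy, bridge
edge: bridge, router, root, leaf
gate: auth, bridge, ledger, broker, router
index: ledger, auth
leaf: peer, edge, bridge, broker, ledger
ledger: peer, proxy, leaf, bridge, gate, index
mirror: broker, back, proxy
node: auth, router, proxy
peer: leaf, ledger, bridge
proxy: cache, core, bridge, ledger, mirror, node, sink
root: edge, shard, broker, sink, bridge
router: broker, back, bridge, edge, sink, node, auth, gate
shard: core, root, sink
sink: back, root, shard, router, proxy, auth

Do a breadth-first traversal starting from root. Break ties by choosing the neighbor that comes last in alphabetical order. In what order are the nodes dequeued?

root → sink → shard → edge → broker → bridge → router → proxy → back → auth → core → leaf → mirror → gate → peer → ledger → node → cache → index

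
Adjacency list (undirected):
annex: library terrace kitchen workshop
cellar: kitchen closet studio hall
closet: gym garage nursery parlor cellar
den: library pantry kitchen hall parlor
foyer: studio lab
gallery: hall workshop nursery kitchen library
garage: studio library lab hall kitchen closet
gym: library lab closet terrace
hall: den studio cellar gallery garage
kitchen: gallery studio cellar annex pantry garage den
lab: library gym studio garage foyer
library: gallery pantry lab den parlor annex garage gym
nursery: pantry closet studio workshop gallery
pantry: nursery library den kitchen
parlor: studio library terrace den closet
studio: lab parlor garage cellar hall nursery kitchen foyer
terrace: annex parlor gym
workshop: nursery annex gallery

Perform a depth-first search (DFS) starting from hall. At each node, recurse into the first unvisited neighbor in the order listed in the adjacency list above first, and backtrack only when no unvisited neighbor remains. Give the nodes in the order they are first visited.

Visit hall
hall → den
den → library
library → gallery
gallery → workshop
workshop → nursery
nursery → pantry
pantry → kitchen
kitchen → studio
studio → lab
lab → gym
gym → closet
closet → garage
closet → parlor
parlor → terrace
terrace → annex
closet → cellar
lab → foyer

hall → den → library → gallery → workshop → nursery → pantry → kitchen → studio → lab → gym → closet → garage → parlor → terrace → annex → cellar → foyer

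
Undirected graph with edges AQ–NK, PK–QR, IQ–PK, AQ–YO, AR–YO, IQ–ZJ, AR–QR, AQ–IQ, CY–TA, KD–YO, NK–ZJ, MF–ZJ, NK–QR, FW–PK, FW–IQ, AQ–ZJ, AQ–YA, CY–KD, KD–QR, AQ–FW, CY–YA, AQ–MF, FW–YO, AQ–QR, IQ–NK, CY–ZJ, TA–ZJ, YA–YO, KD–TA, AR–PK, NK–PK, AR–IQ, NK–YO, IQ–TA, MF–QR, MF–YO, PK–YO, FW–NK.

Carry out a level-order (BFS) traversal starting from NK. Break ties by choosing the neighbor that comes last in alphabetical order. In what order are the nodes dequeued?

Visit NK; enqueue ZJ, YO, QR, PK, IQ, FW, AQ → queue [ZJ, YO, QR, PK, IQ, FW, AQ]
Visit ZJ; enqueue TA, MF, CY → queue [YO, QR, PK, IQ, FW, AQ, TA, MF, CY]
Visit YO; enqueue YA, KD, AR → queue [QR, PK, IQ, FW, AQ, TA, MF, CY, YA, KD, AR]
Visit QR → queue [PK, IQ, FW, AQ, TA, MF, CY, YA, KD, AR]
Visit PK → queue [IQ, FW, AQ, TA, MF, CY, YA, KD, AR]
Visit IQ → queue [FW, AQ, TA, MF, CY, YA, KD, AR]
Visit FW → queue [AQ, TA, MF, CY, YA, KD, AR]
Visit AQ → queue [TA, MF, CY, YA, KD, AR]
Visit TA → queue [MF, CY, YA, KD, AR]
Visit MF → queue [CY, YA, KD, AR]
Visit CY → queue [YA, KD, AR]
Visit YA → queue [KD, AR]
Visit KD → queue [AR]
Visit AR → queue []

NK → ZJ → YO → QR → PK → IQ → FW → AQ → TA → MF → CY → YA → KD → AR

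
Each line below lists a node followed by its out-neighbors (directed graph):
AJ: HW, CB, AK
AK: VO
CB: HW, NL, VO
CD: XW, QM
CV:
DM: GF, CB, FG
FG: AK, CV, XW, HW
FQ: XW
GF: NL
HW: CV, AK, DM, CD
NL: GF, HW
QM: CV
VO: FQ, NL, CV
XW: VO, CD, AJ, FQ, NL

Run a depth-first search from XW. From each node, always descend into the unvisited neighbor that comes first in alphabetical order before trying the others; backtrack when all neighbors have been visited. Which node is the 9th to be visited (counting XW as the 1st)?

HW

Visit XW
XW → AJ
AJ → AK
AK → VO
VO → CV
VO → FQ
VO → NL
NL → GF
NL → HW
HW → CD
CD → QM
HW → DM
DM → CB
DM → FG

Visit order: XW, AJ, AK, VO, CV, FQ, NL, GF, HW, CD, QM, DM, CB, FG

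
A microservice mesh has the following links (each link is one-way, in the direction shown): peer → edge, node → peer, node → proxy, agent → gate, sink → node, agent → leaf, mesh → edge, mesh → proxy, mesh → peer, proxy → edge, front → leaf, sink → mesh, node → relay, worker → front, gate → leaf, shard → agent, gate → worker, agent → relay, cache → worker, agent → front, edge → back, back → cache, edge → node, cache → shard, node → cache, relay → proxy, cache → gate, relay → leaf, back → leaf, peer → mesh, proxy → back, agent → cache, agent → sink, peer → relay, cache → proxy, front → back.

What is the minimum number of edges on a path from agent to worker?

Level 0: agent
Level 1: cache, front, gate, leaf, relay, sink
Level 2: back, mesh, node, proxy, shard, worker
Level 3: edge, peer
worker first appears at level 2.

2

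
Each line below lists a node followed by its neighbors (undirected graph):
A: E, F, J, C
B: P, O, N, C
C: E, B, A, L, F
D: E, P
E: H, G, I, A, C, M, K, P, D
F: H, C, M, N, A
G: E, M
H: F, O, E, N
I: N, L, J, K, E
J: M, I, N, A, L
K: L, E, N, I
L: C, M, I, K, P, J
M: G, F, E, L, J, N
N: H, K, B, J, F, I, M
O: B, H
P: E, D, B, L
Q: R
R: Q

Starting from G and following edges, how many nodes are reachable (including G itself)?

16

BFS from G visits: G, E, M, H, I, A, C, K, P, D, F, L, J, N, O, B
Reachable nodes: 16 of 18 total.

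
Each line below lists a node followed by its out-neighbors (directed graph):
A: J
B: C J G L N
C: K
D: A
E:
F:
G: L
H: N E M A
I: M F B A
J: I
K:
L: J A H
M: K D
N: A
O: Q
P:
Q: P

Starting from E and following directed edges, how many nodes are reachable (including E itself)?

BFS from E visits: E
Reachable nodes: 1 of 17 total.

1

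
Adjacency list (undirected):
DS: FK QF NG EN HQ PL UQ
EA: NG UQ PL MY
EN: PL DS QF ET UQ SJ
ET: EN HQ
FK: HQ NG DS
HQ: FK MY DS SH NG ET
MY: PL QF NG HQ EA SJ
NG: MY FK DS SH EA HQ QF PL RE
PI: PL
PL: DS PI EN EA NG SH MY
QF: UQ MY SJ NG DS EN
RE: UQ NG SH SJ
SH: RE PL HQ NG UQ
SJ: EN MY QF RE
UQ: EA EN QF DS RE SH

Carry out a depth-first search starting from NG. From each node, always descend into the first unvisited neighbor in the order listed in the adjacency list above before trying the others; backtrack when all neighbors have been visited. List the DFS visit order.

Visit NG
NG → MY
MY → PL
PL → DS
DS → FK
FK → HQ
HQ → SH
SH → RE
RE → UQ
UQ → EA
UQ → EN
EN → QF
QF → SJ
EN → ET
PL → PI

NG MY PL DS FK HQ SH RE UQ EA EN QF SJ ET PI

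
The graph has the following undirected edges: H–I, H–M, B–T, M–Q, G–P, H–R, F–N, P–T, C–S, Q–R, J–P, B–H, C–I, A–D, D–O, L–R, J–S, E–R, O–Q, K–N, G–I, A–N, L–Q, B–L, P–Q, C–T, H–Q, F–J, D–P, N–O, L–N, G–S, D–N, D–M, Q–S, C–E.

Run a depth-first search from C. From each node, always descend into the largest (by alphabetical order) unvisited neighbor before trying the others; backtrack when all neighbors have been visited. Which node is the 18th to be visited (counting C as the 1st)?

G

Visit C
C → T
T → P
P → Q
Q → S
S → J
J → F
F → N
N → O
O → D
D → M
M → H
H → R
R → L
L → B
R → E
H → I
I → G
D → A
N → K

Visit order: C, T, P, Q, S, J, F, N, O, D, M, H, R, L, B, E, I, G, A, K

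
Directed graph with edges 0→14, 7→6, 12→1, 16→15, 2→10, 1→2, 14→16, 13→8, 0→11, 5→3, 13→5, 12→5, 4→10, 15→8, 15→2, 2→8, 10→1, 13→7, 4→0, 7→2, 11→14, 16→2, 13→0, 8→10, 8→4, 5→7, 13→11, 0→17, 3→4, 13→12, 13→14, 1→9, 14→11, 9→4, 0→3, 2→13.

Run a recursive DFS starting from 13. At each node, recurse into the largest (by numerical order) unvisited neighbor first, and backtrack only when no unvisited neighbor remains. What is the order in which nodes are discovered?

Visit 13
13 → 14
14 → 16
16 → 15
15 → 8
8 → 10
10 → 1
1 → 9
9 → 4
4 → 0
0 → 17
0 → 11
0 → 3
1 → 2
13 → 12
12 → 5
5 → 7
7 → 6

13, 14, 16, 15, 8, 10, 1, 9, 4, 0, 17, 11, 3, 2, 12, 5, 7, 6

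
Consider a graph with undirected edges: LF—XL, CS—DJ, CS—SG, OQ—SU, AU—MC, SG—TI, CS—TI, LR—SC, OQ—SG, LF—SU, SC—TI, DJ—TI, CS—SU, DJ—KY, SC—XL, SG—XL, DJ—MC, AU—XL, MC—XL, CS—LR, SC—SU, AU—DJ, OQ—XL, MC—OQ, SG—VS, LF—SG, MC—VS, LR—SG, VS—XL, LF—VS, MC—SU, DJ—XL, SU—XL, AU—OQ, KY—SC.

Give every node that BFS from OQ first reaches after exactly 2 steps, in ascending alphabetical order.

CS, DJ, LF, LR, SC, TI, VS

Level 0: OQ
Level 1: AU, MC, SG, SU, XL
Level 2: CS, DJ, LF, LR, SC, TI, VS
Level 3: KY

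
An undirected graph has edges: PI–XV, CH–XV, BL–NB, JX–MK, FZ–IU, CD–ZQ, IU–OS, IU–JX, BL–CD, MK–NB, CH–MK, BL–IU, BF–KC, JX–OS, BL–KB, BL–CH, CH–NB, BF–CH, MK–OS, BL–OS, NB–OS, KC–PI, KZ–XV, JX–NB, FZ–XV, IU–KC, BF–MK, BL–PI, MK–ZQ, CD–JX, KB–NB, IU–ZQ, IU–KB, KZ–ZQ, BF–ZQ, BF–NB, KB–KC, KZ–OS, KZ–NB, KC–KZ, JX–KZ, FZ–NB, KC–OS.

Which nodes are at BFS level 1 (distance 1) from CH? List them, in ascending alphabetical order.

Level 0: CH
Level 1: BF, BL, MK, NB, XV
Level 2: CD, FZ, IU, JX, KB, KC, KZ, OS, PI, ZQ

BF, BL, MK, NB, XV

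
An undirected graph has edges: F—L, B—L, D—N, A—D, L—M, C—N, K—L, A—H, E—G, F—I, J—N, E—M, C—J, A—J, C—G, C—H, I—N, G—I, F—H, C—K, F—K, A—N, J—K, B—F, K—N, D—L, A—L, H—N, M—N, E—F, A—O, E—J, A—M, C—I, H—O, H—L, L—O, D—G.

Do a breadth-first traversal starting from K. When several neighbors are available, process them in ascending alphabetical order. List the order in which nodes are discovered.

K -> C -> F -> J -> L -> N -> G -> H -> I -> B -> E -> A -> D -> M -> O

Visit K; enqueue C, F, J, L, N → queue [C, F, J, L, N]
Visit C; enqueue G, H, I → queue [F, J, L, N, G, H, I]
Visit F; enqueue B, E → queue [J, L, N, G, H, I, B, E]
Visit J; enqueue A → queue [L, N, G, H, I, B, E, A]
Visit L; enqueue D, M, O → queue [N, G, H, I, B, E, A, D, M, O]
Visit N → queue [G, H, I, B, E, A, D, M, O]
Visit G → queue [H, I, B, E, A, D, M, O]
Visit H → queue [I, B, E, A, D, M, O]
Visit I → queue [B, E, A, D, M, O]
Visit B → queue [E, A, D, M, O]
Visit E → queue [A, D, M, O]
Visit A → queue [D, M, O]
Visit D → queue [M, O]
Visit M → queue [O]
Visit O → queue []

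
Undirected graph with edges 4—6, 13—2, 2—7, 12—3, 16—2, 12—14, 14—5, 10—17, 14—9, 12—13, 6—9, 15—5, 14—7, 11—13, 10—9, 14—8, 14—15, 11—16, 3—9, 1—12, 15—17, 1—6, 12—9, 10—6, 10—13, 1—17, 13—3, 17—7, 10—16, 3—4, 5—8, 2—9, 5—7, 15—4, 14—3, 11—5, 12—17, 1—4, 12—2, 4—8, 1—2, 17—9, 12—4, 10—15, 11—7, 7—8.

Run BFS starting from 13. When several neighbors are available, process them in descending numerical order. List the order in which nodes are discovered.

13, 12, 11, 10, 3, 2, 17, 14, 9, 4, 1, 16, 7, 5, 15, 6, 8

Visit 13; enqueue 12, 11, 10, 3, 2 → queue [12, 11, 10, 3, 2]
Visit 12; enqueue 17, 14, 9, 4, 1 → queue [11, 10, 3, 2, 17, 14, 9, 4, 1]
Visit 11; enqueue 16, 7, 5 → queue [10, 3, 2, 17, 14, 9, 4, 1, 16, 7, 5]
Visit 10; enqueue 15, 6 → queue [3, 2, 17, 14, 9, 4, 1, 16, 7, 5, 15, 6]
Visit 3 → queue [2, 17, 14, 9, 4, 1, 16, 7, 5, 15, 6]
Visit 2 → queue [17, 14, 9, 4, 1, 16, 7, 5, 15, 6]
Visit 17 → queue [14, 9, 4, 1, 16, 7, 5, 15, 6]
Visit 14; enqueue 8 → queue [9, 4, 1, 16, 7, 5, 15, 6, 8]
Visit 9 → queue [4, 1, 16, 7, 5, 15, 6, 8]
Visit 4 → queue [1, 16, 7, 5, 15, 6, 8]
Visit 1 → queue [16, 7, 5, 15, 6, 8]
Visit 16 → queue [7, 5, 15, 6, 8]
Visit 7 → queue [5, 15, 6, 8]
Visit 5 → queue [15, 6, 8]
Visit 15 → queue [6, 8]
Visit 6 → queue [8]
Visit 8 → queue []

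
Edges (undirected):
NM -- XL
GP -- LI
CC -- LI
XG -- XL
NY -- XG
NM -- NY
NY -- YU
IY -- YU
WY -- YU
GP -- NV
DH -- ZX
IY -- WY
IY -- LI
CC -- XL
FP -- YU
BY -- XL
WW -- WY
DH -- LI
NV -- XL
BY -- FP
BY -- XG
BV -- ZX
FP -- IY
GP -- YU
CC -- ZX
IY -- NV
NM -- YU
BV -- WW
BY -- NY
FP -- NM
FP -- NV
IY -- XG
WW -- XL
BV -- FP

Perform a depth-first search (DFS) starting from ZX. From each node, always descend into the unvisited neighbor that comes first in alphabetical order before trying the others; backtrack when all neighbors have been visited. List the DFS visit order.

ZX, BV, FP, BY, NY, NM, XL, CC, LI, DH, GP, NV, IY, WY, WW, YU, XG

Visit ZX
ZX → BV
BV → FP
FP → BY
BY → NY
NY → NM
NM → XL
XL → CC
CC → LI
LI → DH
LI → GP
GP → NV
NV → IY
IY → WY
WY → WW
WY → YU
IY → XG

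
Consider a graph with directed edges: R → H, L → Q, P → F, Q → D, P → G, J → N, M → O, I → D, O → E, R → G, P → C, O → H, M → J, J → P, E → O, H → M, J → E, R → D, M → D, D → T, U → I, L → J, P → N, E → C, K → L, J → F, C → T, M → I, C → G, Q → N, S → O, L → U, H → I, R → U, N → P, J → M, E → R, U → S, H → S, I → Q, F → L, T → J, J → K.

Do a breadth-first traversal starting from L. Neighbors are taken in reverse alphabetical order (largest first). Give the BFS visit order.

L U Q J S I N D P M K F E O T G C R H

Visit L; enqueue U, Q, J → queue [U, Q, J]
Visit U; enqueue S, I → queue [Q, J, S, I]
Visit Q; enqueue N, D → queue [J, S, I, N, D]
Visit J; enqueue P, M, K, F, E → queue [S, I, N, D, P, M, K, F, E]
Visit S; enqueue O → queue [I, N, D, P, M, K, F, E, O]
Visit I → queue [N, D, P, M, K, F, E, O]
Visit N → queue [D, P, M, K, F, E, O]
Visit D; enqueue T → queue [P, M, K, F, E, O, T]
Visit P; enqueue G, C → queue [M, K, F, E, O, T, G, C]
Visit M → queue [K, F, E, O, T, G, C]
Visit K → queue [F, E, O, T, G, C]
Visit F → queue [E, O, T, G, C]
Visit E; enqueue R → queue [O, T, G, C, R]
Visit O; enqueue H → queue [T, G, C, R, H]
Visit T → queue [G, C, R, H]
Visit G → queue [C, R, H]
Visit C → queue [R, H]
Visit R → queue [H]
Visit H → queue []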